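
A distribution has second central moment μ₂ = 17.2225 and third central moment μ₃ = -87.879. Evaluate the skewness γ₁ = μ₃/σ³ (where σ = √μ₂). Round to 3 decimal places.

-1.230

σ = √μ₂ = √17.2225 = 4.15000
σ³ = μ₂^(3/2) = 71.47338
γ₁ = μ₃/σ³ = -87.879 / 71.47338 ≈ -1.230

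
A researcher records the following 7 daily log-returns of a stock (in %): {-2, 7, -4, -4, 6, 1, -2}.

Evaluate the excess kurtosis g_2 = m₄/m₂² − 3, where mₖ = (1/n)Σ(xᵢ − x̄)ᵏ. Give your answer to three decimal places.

x̄ = 0.2857
Σ(xᵢ − x̄)² = 125.4286 ⇒ m₂ = 17.91837
Σ(xᵢ − x̄)⁴ = 3828.1458 ⇒ m₄ = 546.87797
m₂² = 321.06789
g_2 = m₄/m₂² − 3 = 1.70331 − 3 ≈ -1.297

-1.297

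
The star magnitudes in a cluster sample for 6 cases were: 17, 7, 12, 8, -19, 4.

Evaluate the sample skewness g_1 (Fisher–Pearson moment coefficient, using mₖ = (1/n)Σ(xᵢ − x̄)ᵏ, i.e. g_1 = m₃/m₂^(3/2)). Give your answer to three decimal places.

-1.267

x̄ = (17 + 7 + 12 + 8 - 19 + 4) / 6 = 4.8333
deviations (xᵢ − x̄): 12.1667, 2.1667, 7.1667, 3.1667, -23.8333, -0.8333
Σ(xᵢ − x̄)² = 782.8333 ⇒ m₂ = 782.8333/6 = 130.47222
Σ(xᵢ − x̄)³ = -11327.5556 ⇒ m₃ = -11327.5556/6 = -1887.92593
m₂^(3/2) = 130.47222^(1.5) = 1490.31162
g_1 = m₃ / m₂^(3/2) = -1887.92593 / 1490.31162 ≈ -1.267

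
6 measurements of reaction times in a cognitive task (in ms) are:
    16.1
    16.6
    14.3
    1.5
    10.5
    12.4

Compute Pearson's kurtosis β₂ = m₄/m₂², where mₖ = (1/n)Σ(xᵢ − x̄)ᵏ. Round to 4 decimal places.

3.0960

x̄ = 11.9000
Σ(xᵢ − x̄)² = 155.8600 ⇒ m₂ = 25.97667
Σ(xᵢ − x̄)⁴ = 12534.8050 ⇒ m₄ = 2089.13417
m₂² = 674.78721
β₂ = m₄/m₂² = 2089.13417 / 674.78721 ≈ 3.0960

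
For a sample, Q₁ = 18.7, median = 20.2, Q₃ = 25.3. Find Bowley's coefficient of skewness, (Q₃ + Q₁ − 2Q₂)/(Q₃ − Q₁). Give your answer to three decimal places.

0.545

numerator: Q₃ + Q₁ − 2Q₂ = 25.3 + 18.7 − 2×20.2 = 3.6000
denominator: Q₃ − Q₁ = 25.3 − 18.7 = 6.6000
Bowley skewness = 3.6000 / 6.6000 ≈ 0.545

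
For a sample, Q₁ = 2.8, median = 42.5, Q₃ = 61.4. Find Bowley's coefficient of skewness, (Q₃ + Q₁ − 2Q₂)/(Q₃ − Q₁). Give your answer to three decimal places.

numerator: Q₃ + Q₁ − 2Q₂ = 61.4 + 2.8 − 2×42.5 = -20.8000
denominator: Q₃ − Q₁ = 61.4 − 2.8 = 58.6000
Bowley skewness = -20.8000 / 58.6000 ≈ -0.355

-0.355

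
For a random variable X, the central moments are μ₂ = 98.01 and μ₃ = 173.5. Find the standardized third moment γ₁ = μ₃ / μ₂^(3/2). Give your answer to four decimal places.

0.1788

σ = √μ₂ = √98.01 = 9.90000
σ³ = μ₂^(3/2) = 970.29900
γ₁ = μ₃/σ³ = 173.5 / 970.29900 ≈ 0.1788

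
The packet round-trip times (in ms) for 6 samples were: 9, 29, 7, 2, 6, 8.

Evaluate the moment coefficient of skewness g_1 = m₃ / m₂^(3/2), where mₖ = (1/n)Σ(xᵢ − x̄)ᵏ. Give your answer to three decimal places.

1.520

x̄ = (9 + 29 + 7 + 2 + 6 + 8) / 6 = 10.1667
deviations (xᵢ − x̄): -1.1667, 18.8333, -3.1667, -8.1667, -4.1667, -2.1667
Σ(xᵢ − x̄)² = 454.8333 ⇒ m₂ = 454.8333/6 = 75.80556
Σ(xᵢ − x̄)³ = 6019.5556 ⇒ m₃ = 6019.5556/6 = 1003.25926
m₂^(3/2) = 75.80556^(1.5) = 660.01158
g_1 = m₃ / m₂^(3/2) = 1003.25926 / 660.01158 ≈ 1.520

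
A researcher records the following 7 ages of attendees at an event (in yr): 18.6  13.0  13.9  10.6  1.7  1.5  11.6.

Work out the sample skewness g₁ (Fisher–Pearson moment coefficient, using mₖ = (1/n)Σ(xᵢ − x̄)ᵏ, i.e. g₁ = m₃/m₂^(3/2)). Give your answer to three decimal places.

x̄ = (18.6 + 13.0 + 13.9 + 10.6 + 1.7 + 1.5 + 11.6) / 7 = 10.1286
deviations (xᵢ − x̄): 8.4714, 2.8714, 3.7714, 0.4714, -8.4286, -8.6286, 1.4714
Σ(xᵢ − x̄)² = 242.1143 ⇒ m₂ = 242.1143/7 = 34.58776
Σ(xᵢ − x̄)³ = -552.6268 ⇒ m₃ = -552.6268/7 = -78.94669
m₂^(3/2) = 34.58776^(1.5) = 203.41528
g₁ = m₃ / m₂^(3/2) = -78.94669 / 203.41528 ≈ -0.388

-0.388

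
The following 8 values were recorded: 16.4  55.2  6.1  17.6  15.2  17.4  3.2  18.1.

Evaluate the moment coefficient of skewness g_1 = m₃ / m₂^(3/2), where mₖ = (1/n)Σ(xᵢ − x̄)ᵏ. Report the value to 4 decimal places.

1.6626

x̄ = (16.4 + 55.2 + 6.1 + 17.6 + 15.2 + 17.4 + 3.2 + 18.1) / 8 = 18.6500
deviations (xᵢ − x̄): -2.2500, 36.5500, -12.5500, -1.0500, -3.4500, -1.2500, -15.4500, -0.5500
Σ(xᵢ − x̄)² = 1752.0400 ⇒ m₂ = 1752.0400/8 = 219.00500
Σ(xᵢ − x̄)³ = 43106.8950 ⇒ m₃ = 43106.8950/8 = 5388.36188
m₂^(3/2) = 219.00500^(1.5) = 3241.01503
g_1 = m₃ / m₂^(3/2) = 5388.36188 / 3241.01503 ≈ 1.6626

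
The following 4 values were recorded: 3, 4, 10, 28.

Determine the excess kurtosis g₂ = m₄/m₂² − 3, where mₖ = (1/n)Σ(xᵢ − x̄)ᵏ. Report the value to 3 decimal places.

-0.876

x̄ = 11.2500
Σ(xᵢ − x̄)² = 402.7500 ⇒ m₂ = 100.68750
Σ(xᵢ − x̄)⁴ = 86113.0781 ⇒ m₄ = 21528.26953
m₂² = 10137.97266
g₂ = m₄/m₂² − 3 = 2.12353 − 3 ≈ -0.876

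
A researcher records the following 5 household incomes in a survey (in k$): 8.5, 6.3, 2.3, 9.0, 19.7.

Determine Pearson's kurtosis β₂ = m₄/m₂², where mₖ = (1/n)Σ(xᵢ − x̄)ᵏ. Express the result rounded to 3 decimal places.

x̄ = 9.1600
Σ(xᵢ − x̄)² = 166.7920 ⇒ m₂ = 33.35840
Σ(xᵢ − x̄)⁴ = 14623.0458 ⇒ m₄ = 2924.60916
m₂² = 1112.78285
β₂ = m₄/m₂² = 2924.60916 / 1112.78285 ≈ 2.628

2.628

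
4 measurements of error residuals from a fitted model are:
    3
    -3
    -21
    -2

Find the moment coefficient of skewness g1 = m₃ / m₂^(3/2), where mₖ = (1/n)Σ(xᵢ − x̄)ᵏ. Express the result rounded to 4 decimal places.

-0.9320

x̄ = (3 - 3 - 21 - 2) / 4 = -5.7500
deviations (xᵢ − x̄): 8.7500, 2.7500, -15.2500, 3.7500
Σ(xᵢ − x̄)² = 330.7500 ⇒ m₂ = 330.7500/4 = 82.68750
Σ(xᵢ − x̄)³ = -2803.1250 ⇒ m₃ = -2803.1250/4 = -700.78125
m₂^(3/2) = 82.68750^(1.5) = 751.89949
g1 = m₃ / m₂^(3/2) = -700.78125 / 751.89949 ≈ -0.9320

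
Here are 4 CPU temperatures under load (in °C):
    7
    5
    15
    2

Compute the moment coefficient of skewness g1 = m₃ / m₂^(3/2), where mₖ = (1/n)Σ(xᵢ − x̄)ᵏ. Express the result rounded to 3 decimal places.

0.693

x̄ = (7 + 5 + 15 + 2) / 4 = 7.2500
deviations (xᵢ − x̄): -0.2500, -2.2500, 7.7500, -5.2500
Σ(xᵢ − x̄)² = 92.7500 ⇒ m₂ = 92.7500/4 = 23.18750
Σ(xᵢ − x̄)³ = 309.3750 ⇒ m₃ = 309.3750/4 = 77.34375
m₂^(3/2) = 23.18750^(1.5) = 111.65570
g1 = m₃ / m₂^(3/2) = 77.34375 / 111.65570 ≈ 0.693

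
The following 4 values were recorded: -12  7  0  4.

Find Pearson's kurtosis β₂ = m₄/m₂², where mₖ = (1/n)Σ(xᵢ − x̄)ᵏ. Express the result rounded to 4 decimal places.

2.0332

x̄ = -0.2500
Σ(xᵢ − x̄)² = 208.7500 ⇒ m₂ = 52.18750
Σ(xᵢ − x̄)⁴ = 22150.3281 ⇒ m₄ = 5537.58203
m₂² = 2723.53516
β₂ = m₄/m₂² = 5537.58203 / 2723.53516 ≈ 2.0332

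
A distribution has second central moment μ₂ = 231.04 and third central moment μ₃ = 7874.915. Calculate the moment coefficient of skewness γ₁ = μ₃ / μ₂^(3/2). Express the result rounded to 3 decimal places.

2.242

σ = √μ₂ = √231.04 = 15.20000
σ³ = μ₂^(3/2) = 3511.80800
γ₁ = μ₃/σ³ = 7874.915 / 3511.80800 ≈ 2.242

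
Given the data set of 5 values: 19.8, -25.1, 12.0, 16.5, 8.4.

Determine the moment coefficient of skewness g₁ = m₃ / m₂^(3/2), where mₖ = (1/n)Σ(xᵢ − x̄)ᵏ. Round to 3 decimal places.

-1.290

x̄ = (19.8 - 25.1 + 12.0 + 16.5 + 8.4) / 5 = 6.3200
deviations (xᵢ − x̄): 13.4800, -31.4200, 5.6800, 10.1800, 2.0800
Σ(xᵢ − x̄)² = 1309.1480 ⇒ m₂ = 1309.1480/5 = 261.82960
Σ(xᵢ − x̄)³ = -27321.6559 ⇒ m₃ = -27321.6559/5 = -5464.33118
m₂^(3/2) = 261.82960^(1.5) = 4236.70391
g₁ = m₃ / m₂^(3/2) = -5464.33118 / 4236.70391 ≈ -1.290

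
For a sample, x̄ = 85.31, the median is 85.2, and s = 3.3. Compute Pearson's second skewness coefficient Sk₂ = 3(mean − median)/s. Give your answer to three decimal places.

Sk₂ = 3(85.31 − 85.2) / 3.3 = 3 × 0.1100 / 3.3
    = 0.3300 / 3.3 ≈ 0.100

0.100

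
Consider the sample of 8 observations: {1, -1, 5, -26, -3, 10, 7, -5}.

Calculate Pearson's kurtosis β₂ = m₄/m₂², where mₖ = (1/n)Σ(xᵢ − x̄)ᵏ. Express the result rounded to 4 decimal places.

x̄ = -1.5000
Σ(xᵢ − x̄)² = 868.0000 ⇒ m₂ = 108.50000
Σ(xᵢ − x̄)⁴ = 384989.5000 ⇒ m₄ = 48123.68750
m₂² = 11772.25000
β₂ = m₄/m₂² = 48123.68750 / 11772.25000 ≈ 4.0879

4.0879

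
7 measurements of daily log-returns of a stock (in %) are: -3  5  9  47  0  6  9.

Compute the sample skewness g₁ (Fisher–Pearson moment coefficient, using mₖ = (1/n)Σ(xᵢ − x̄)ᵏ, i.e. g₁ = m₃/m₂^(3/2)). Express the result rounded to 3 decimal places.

x̄ = (-3 + 5 + 9 + 47 + 0 + 6 + 9) / 7 = 10.4286
deviations (xᵢ − x̄): -13.4286, -5.4286, -1.4286, 36.5714, -10.4286, -4.4286, -1.4286
Σ(xᵢ − x̄)² = 1679.7143 ⇒ m₂ = 1679.7143/7 = 239.95918
Σ(xᵢ − x̄)³ = 45104.8163 ⇒ m₃ = 45104.8163/7 = 6443.54519
m₂^(3/2) = 239.95918^(1.5) = 3717.11557
g₁ = m₃ / m₂^(3/2) = 6443.54519 / 3717.11557 ≈ 1.733

1.733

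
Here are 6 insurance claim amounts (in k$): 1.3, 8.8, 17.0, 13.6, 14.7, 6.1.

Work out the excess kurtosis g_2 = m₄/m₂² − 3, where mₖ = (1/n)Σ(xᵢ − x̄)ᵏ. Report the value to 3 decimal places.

-1.197

x̄ = 10.2500
Σ(xᵢ − x̄)² = 176.0150 ⇒ m₂ = 29.33583
Σ(xᵢ − x̄)⁴ = 9311.4704 ⇒ m₄ = 1551.91174
m₂² = 860.59112
g_2 = m₄/m₂² − 3 = 1.80331 − 3 ≈ -1.197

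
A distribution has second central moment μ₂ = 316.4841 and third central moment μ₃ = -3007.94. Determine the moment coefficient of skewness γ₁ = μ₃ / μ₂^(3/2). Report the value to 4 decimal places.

-0.5342

σ = √μ₂ = √316.4841 = 17.79000
σ³ = μ₂^(3/2) = 5630.25214
γ₁ = μ₃/σ³ = -3007.94 / 5630.25214 ≈ -0.5342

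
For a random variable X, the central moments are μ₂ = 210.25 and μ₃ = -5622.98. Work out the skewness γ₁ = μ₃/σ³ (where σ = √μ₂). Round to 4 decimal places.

-1.8444

σ = √μ₂ = √210.25 = 14.50000
σ³ = μ₂^(3/2) = 3048.62500
γ₁ = μ₃/σ³ = -5622.98 / 3048.62500 ≈ -1.8444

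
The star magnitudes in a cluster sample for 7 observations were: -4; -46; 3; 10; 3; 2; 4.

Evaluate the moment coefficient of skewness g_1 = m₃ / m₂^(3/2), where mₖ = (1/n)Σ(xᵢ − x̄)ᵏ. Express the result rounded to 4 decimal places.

-1.8456

x̄ = (-4 - 46 + 3 + 10 + 3 + 2 + 4) / 7 = -4.0000
deviations (xᵢ − x̄): 0.0000, -42.0000, 7.0000, 14.0000, 7.0000, 6.0000, 8.0000
Σ(xᵢ − x̄)² = 2158.0000 ⇒ m₂ = 2158.0000/7 = 308.28571
Σ(xᵢ − x̄)³ = -69930.0000 ⇒ m₃ = -69930.0000/7 = -9990.00000
m₂^(3/2) = 308.28571^(1.5) = 5412.90120
g_1 = m₃ / m₂^(3/2) = -9990.00000 / 5412.90120 ≈ -1.8456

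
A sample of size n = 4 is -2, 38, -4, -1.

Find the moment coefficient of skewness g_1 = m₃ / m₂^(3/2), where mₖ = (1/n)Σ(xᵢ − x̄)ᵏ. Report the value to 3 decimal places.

1.141

x̄ = (-2 + 38 - 4 - 1) / 4 = 7.7500
deviations (xᵢ − x̄): -9.7500, 30.2500, -11.7500, -8.7500
Σ(xᵢ − x̄)² = 1224.7500 ⇒ m₂ = 1224.7500/4 = 306.18750
Σ(xᵢ − x̄)³ = 24461.6250 ⇒ m₃ = 24461.6250/4 = 6115.40625
m₂^(3/2) = 306.18750^(1.5) = 5357.73446
g_1 = m₃ / m₂^(3/2) = 6115.40625 / 5357.73446 ≈ 1.141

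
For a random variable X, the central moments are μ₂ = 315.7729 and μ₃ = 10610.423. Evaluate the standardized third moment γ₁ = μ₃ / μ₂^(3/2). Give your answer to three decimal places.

1.891

σ = √μ₂ = √315.7729 = 17.77000
σ³ = μ₂^(3/2) = 5611.28443
γ₁ = μ₃/σ³ = 10610.423 / 5611.28443 ≈ 1.891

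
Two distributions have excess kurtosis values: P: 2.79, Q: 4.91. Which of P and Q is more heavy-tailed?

Higher excess kurtosis ⇒ heavier tails relative to the normal distribution.
2.79 vs 4.91: the larger is 4.91, so Q has heavier tails.

Q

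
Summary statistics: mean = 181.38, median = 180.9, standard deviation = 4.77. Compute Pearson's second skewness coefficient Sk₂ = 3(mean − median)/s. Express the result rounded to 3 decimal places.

0.302

Sk₂ = 3(181.38 − 180.9) / 4.77 = 3 × 0.4800 / 4.77
    = 1.4400 / 4.77 ≈ 0.302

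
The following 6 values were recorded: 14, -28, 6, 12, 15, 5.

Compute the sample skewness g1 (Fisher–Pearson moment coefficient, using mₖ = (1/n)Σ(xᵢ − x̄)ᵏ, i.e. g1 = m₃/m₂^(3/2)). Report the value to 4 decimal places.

x̄ = (14 - 28 + 6 + 12 + 15 + 5) / 6 = 4.0000
deviations (xᵢ − x̄): 10.0000, -32.0000, 2.0000, 8.0000, 11.0000, 1.0000
Σ(xᵢ − x̄)² = 1314.0000 ⇒ m₂ = 1314.0000/6 = 219.00000
Σ(xᵢ − x̄)³ = -29916.0000 ⇒ m₃ = -29916.0000/6 = -4986.00000
m₂^(3/2) = 219.00000^(1.5) = 3240.90404
g1 = m₃ / m₂^(3/2) = -4986.00000 / 3240.90404 ≈ -1.5385

-1.5385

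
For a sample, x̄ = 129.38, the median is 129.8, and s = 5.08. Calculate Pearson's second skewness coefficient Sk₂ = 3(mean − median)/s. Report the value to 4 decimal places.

Sk₂ = 3(129.38 − 129.8) / 5.08 = 3 × -0.4200 / 5.08
    = -1.2600 / 5.08 ≈ -0.2480

-0.2480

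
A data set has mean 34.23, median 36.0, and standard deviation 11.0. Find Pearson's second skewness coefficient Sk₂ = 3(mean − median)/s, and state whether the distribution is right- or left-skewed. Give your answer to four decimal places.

Sk₂ = 3(34.23 − 36.0) / 11.0 = 3 × -1.7700 / 11.0
    = -5.3100 / 11.0 ≈ -0.4827
Sk₂ < 0 ⇒ mean < median ⇒ left-skewed (negative skew).

-0.4827, left-skewed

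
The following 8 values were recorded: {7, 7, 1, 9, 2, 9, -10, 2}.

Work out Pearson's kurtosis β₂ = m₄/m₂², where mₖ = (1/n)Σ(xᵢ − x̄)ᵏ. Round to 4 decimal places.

x̄ = 3.3750
Σ(xᵢ − x̄)² = 277.8750 ⇒ m₂ = 34.73438
Σ(xᵢ − x̄)⁴ = 34388.4316 ⇒ m₄ = 4298.55396
m₂² = 1206.47681
β₂ = m₄/m₂² = 4298.55396 / 1206.47681 ≈ 3.5629

3.5629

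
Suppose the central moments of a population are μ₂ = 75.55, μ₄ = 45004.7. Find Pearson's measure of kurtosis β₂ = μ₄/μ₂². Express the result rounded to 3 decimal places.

7.885

μ₂² = 75.55² = 5707.80250
μ₄/μ₂² = 45004.7 / 5707.80250 = 7.88477
β₂ ≈ 7.885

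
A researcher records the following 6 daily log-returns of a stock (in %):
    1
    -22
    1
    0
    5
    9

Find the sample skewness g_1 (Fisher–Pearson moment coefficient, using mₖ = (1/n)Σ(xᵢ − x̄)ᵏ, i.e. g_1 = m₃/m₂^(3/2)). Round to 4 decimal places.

x̄ = (1 - 22 + 1 + 0 + 5 + 9) / 6 = -1.0000
deviations (xᵢ − x̄): 2.0000, -21.0000, 2.0000, 1.0000, 6.0000, 10.0000
Σ(xᵢ − x̄)² = 586.0000 ⇒ m₂ = 586.0000/6 = 97.66667
Σ(xᵢ − x̄)³ = -8028.0000 ⇒ m₃ = -8028.0000/6 = -1338.00000
m₂^(3/2) = 97.66667^(1.5) = 965.20497
g_1 = m₃ / m₂^(3/2) = -1338.00000 / 965.20497 ≈ -1.3862

-1.3862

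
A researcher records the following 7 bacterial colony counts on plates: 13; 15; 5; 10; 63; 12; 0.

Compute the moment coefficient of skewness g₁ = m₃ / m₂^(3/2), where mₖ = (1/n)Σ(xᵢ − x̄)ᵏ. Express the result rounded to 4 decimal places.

1.7777

x̄ = (13 + 15 + 5 + 10 + 63 + 12 + 0) / 7 = 16.8571
deviations (xᵢ − x̄): -3.8571, -1.8571, -11.8571, -6.8571, 46.1429, -4.8571, -16.8571
Σ(xᵢ − x̄)² = 2642.8571 ⇒ m₂ = 2642.8571/7 = 377.55102
Σ(xᵢ − x̄)³ = 91287.6735 ⇒ m₃ = 91287.6735/7 = 13041.09621
m₂^(3/2) = 377.55102^(1.5) = 7336.07010
g₁ = m₃ / m₂^(3/2) = 13041.09621 / 7336.07010 ≈ 1.7777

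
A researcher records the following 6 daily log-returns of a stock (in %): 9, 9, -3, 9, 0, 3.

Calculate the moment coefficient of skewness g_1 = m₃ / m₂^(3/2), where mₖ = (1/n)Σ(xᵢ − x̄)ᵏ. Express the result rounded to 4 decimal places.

x̄ = (9 + 9 - 3 + 9 + 0 + 3) / 6 = 4.5000
deviations (xᵢ − x̄): 4.5000, 4.5000, -7.5000, 4.5000, -4.5000, -1.5000
Σ(xᵢ − x̄)² = 139.5000 ⇒ m₂ = 139.5000/6 = 23.25000
Σ(xᵢ − x̄)³ = -243.0000 ⇒ m₃ = -243.0000/6 = -40.50000
m₂^(3/2) = 23.25000^(1.5) = 112.10744
g_1 = m₃ / m₂^(3/2) = -40.50000 / 112.10744 ≈ -0.3613

-0.3613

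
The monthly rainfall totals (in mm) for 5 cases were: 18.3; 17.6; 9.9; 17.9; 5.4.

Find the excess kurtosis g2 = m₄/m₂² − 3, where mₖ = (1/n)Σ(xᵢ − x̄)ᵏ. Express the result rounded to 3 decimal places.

-1.369

x̄ = 13.8200
Σ(xᵢ − x̄)² = 137.2680 ⇒ m₂ = 27.45360
Σ(xᵢ − x̄)⁴ = 6146.5077 ⇒ m₄ = 1229.30155
m₂² = 753.70015
g2 = m₄/m₂² − 3 = 1.63102 − 3 ≈ -1.369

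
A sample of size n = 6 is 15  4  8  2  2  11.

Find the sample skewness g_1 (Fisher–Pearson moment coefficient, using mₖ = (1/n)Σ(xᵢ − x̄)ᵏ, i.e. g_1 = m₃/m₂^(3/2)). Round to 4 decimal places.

x̄ = (15 + 4 + 8 + 2 + 2 + 11) / 6 = 7.0000
deviations (xᵢ − x̄): 8.0000, -3.0000, 1.0000, -5.0000, -5.0000, 4.0000
Σ(xᵢ − x̄)² = 140.0000 ⇒ m₂ = 140.0000/6 = 23.33333
Σ(xᵢ − x̄)³ = 300.0000 ⇒ m₃ = 300.0000/6 = 50.00000
m₂^(3/2) = 23.33333^(1.5) = 112.71071
g_1 = m₃ / m₂^(3/2) = 50.00000 / 112.71071 ≈ 0.4436

0.4436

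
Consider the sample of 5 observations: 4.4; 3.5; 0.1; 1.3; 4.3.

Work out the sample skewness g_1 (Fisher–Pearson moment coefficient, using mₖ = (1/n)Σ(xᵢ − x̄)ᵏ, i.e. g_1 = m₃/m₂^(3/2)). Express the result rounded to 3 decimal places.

x̄ = (4.4 + 3.5 + 0.1 + 1.3 + 4.3) / 5 = 2.7200
deviations (xᵢ − x̄): 1.6800, 0.7800, -2.6200, -1.4200, 1.5800
Σ(xᵢ − x̄)² = 14.8080 ⇒ m₂ = 14.8080/5 = 2.96160
Σ(xᵢ − x̄)³ = -11.6875 ⇒ m₃ = -11.6875/5 = -2.33750
m₂^(3/2) = 2.96160^(1.5) = 5.09671
g_1 = m₃ / m₂^(3/2) = -2.33750 / 5.09671 ≈ -0.459

-0.459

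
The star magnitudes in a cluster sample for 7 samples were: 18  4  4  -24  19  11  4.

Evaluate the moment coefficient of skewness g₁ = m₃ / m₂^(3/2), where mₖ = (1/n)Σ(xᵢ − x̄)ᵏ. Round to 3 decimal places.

x̄ = (18 + 4 + 4 - 24 + 19 + 11 + 4) / 7 = 5.1429
deviations (xᵢ − x̄): 12.8571, -1.1429, -1.1429, -29.1429, 13.8571, 5.8571, -1.1429
Σ(xᵢ − x̄)² = 1244.8571 ⇒ m₂ = 1244.8571/7 = 177.83673
Σ(xᵢ − x̄)³ = -19768.5306 ⇒ m₃ = -19768.5306/7 = -2824.07580
m₂^(3/2) = 177.83673^(1.5) = 2371.54961
g₁ = m₃ / m₂^(3/2) = -2824.07580 / 2371.54961 ≈ -1.191

-1.191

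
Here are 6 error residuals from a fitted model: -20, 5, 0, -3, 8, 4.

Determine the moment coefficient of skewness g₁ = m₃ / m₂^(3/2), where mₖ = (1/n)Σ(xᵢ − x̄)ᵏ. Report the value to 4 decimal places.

-1.2400

x̄ = (-20 + 5 + 0 - 3 + 8 + 4) / 6 = -1.0000
deviations (xᵢ − x̄): -19.0000, 6.0000, 1.0000, -2.0000, 9.0000, 5.0000
Σ(xᵢ − x̄)² = 508.0000 ⇒ m₂ = 508.0000/6 = 84.66667
Σ(xᵢ − x̄)³ = -5796.0000 ⇒ m₃ = -5796.0000/6 = -966.00000
m₂^(3/2) = 84.66667^(1.5) = 779.05603
g₁ = m₃ / m₂^(3/2) = -966.00000 / 779.05603 ≈ -1.2400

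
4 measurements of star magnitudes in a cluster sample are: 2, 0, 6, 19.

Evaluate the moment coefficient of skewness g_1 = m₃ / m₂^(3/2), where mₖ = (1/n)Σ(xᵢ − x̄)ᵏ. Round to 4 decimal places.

x̄ = (2 + 0 + 6 + 19) / 4 = 6.7500
deviations (xᵢ − x̄): -4.7500, -6.7500, -0.7500, 12.2500
Σ(xᵢ − x̄)² = 218.7500 ⇒ m₂ = 218.7500/4 = 54.68750
Σ(xᵢ − x̄)³ = 1423.1250 ⇒ m₃ = 1423.1250/4 = 355.78125
m₂^(3/2) = 54.68750^(1.5) = 404.41952
g_1 = m₃ / m₂^(3/2) = 355.78125 / 404.41952 ≈ 0.8797

0.8797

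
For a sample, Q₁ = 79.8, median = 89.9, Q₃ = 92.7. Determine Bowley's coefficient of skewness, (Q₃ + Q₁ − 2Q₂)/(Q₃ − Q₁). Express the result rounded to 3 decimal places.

-0.566

numerator: Q₃ + Q₁ − 2Q₂ = 92.7 + 79.8 − 2×89.9 = -7.3000
denominator: Q₃ − Q₁ = 92.7 − 79.8 = 12.9000
Bowley skewness = -7.3000 / 12.9000 ≈ -0.566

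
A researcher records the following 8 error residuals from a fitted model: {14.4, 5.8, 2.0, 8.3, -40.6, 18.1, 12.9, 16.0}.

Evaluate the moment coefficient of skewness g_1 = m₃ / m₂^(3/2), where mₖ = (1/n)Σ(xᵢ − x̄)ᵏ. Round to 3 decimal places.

-1.919

x̄ = (14.4 + 5.8 + 2.0 + 8.3 - 40.6 + 18.1 + 12.9 + 16.0) / 8 = 4.6125
deviations (xᵢ − x̄): 9.7875, 1.1875, -2.6125, 3.6875, -45.2125, 13.4875, 8.2875, 11.3875
Σ(xᵢ − x̄)² = 2542.0688 ⇒ m₂ = 2542.0688/8 = 317.75859
Σ(xᵢ − x̄)³ = -86951.0326 ⇒ m₃ = -86951.0326/8 = -10868.87907
m₂^(3/2) = 317.75859^(1.5) = 5664.29622
g_1 = m₃ / m₂^(3/2) = -10868.87907 / 5664.29622 ≈ -1.919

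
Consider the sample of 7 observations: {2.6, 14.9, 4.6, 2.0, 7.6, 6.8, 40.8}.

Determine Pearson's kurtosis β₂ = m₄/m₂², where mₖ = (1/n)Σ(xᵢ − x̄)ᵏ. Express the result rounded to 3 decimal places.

x̄ = 11.3286
Σ(xᵢ − x̄)² = 1124.2143 ⇒ m₂ = 160.60204
Σ(xᵢ − x̄)⁴ = 770609.0597 ⇒ m₄ = 110087.00852
m₂² = 25793.01551
β₂ = m₄/m₂² = 110087.00852 / 25793.01551 ≈ 4.268

4.268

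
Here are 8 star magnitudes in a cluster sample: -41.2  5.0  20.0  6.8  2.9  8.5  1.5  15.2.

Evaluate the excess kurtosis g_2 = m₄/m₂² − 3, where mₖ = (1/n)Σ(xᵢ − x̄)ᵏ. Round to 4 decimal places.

x̄ = 2.3375
Σ(xᵢ − x̄)² = 2438.9188 ⇒ m₂ = 304.86484
Σ(xᵢ − x̄)⁴ = 3719555.7495 ⇒ m₄ = 464944.46868
m₂² = 92942.57295
g_2 = m₄/m₂² − 3 = 5.00249 − 3 ≈ 2.0025

2.0025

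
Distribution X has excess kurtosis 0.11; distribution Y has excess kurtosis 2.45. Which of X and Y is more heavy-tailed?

Y

Higher excess kurtosis ⇒ heavier tails relative to the normal distribution.
0.11 vs 2.45: the larger is 2.45, so Y has heavier tails.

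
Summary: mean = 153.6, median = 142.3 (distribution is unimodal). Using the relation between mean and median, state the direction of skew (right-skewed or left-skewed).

mean − median = 153.6 − 142.3 = 11.3
mean > median ⇒ the longer tail is on the right ⇒ right-skewed (positively skewed).

right-skewed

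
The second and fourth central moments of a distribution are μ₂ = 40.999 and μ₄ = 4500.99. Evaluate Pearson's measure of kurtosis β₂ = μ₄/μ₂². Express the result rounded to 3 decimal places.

μ₂² = 40.999² = 1680.91800
μ₄/μ₂² = 4500.99 / 1680.91800 = 2.67770
β₂ ≈ 2.678

2.678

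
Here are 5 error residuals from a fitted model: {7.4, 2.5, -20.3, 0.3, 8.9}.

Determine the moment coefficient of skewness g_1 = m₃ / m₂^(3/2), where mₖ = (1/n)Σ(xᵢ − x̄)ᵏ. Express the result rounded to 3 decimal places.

-1.179

x̄ = (7.4 + 2.5 - 20.3 + 0.3 + 8.9) / 5 = -0.2400
deviations (xᵢ − x̄): 7.6400, 2.7400, -20.0600, 0.5400, 9.1400
Σ(xᵢ − x̄)² = 552.1120 ⇒ m₂ = 552.1120/5 = 110.42240
Σ(xᵢ − x̄)³ = -6841.9922 ⇒ m₃ = -6841.9922/5 = -1368.39845
m₂^(3/2) = 110.42240^(1.5) = 1160.34136
g_1 = m₃ / m₂^(3/2) = -1368.39845 / 1160.34136 ≈ -1.179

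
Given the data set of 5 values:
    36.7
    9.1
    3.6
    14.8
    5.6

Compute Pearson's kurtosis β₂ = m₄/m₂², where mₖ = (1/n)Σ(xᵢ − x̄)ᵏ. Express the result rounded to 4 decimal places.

2.7530

x̄ = 13.9600
Σ(xᵢ − x̄)² = 718.6520 ⇒ m₂ = 143.73040
Σ(xᵢ − x̄)⁴ = 284362.8526 ⇒ m₄ = 56872.57052
m₂² = 20658.42788
β₂ = m₄/m₂² = 56872.57052 / 20658.42788 ≈ 2.7530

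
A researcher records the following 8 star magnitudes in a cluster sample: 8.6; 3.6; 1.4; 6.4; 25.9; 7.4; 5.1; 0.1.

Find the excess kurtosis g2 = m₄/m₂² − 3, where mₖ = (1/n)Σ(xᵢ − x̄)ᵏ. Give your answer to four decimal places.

1.8013

x̄ = 7.3125
Σ(xᵢ − x̄)² = 453.6487 ⇒ m₂ = 56.70609
Σ(xᵢ − x̄)⁴ = 123512.4027 ⇒ m₄ = 15439.05034
m₂² = 3215.58107
g2 = m₄/m₂² − 3 = 4.80133 − 3 ≈ 1.8013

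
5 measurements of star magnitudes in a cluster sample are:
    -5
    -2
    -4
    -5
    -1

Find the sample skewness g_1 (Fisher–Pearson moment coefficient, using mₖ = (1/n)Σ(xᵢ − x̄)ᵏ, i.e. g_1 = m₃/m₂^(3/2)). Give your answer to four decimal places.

x̄ = (-5 - 2 - 4 - 5 - 1) / 5 = -3.4000
deviations (xᵢ − x̄): -1.6000, 1.4000, -0.6000, -1.6000, 2.4000
Σ(xᵢ − x̄)² = 13.2000 ⇒ m₂ = 13.2000/5 = 2.64000
Σ(xᵢ − x̄)³ = 8.1600 ⇒ m₃ = 8.1600/5 = 1.63200
m₂^(3/2) = 2.64000^(1.5) = 4.28949
g_1 = m₃ / m₂^(3/2) = 1.63200 / 4.28949 ≈ 0.3805

0.3805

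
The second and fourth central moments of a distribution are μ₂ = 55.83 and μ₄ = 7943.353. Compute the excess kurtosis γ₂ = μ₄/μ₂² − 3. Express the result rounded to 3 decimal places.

μ₂² = 55.83² = 3116.98890
μ₄/μ₂² = 7943.353 / 3116.98890 = 2.54841
γ₂ = 2.54841 − 3 ≈ -0.452

-0.452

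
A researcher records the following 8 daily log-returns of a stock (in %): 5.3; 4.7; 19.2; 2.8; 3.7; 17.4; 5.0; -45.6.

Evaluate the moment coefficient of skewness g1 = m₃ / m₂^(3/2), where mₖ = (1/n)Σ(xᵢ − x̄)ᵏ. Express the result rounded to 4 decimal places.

-1.7926

x̄ = (5.3 + 4.7 + 19.2 + 2.8 + 3.7 + 17.4 + 5.0 - 45.6) / 8 = 1.5625
deviations (xᵢ − x̄): 3.7375, 3.1375, 17.6375, 1.2375, 2.1375, 15.8375, 3.4375, -47.1625
Σ(xᵢ − x̄)² = 2827.9388 ⇒ m₂ = 2827.9388/8 = 353.49234
Σ(xᵢ − x̄)³ = -95309.0795 ⇒ m₃ = -95309.0795/8 = -11913.63493
m₂^(3/2) = 353.49234^(1.5) = 6646.14815
g1 = m₃ / m₂^(3/2) = -11913.63493 / 6646.14815 ≈ -1.7926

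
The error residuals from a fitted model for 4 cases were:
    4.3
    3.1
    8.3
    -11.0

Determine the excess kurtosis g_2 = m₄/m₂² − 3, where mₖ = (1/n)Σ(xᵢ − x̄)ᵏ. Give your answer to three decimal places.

-0.815

x̄ = 1.1750
Σ(xᵢ − x̄)² = 212.4675 ⇒ m₂ = 53.11688
Σ(xᵢ − x̄)⁴ = 24658.5660 ⇒ m₄ = 6164.64149
m₂² = 2821.40241
g_2 = m₄/m₂² − 3 = 2.18496 − 3 ≈ -0.815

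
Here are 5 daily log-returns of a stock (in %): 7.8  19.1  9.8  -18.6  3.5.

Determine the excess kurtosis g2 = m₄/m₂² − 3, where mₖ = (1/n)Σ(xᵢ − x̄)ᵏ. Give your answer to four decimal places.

x̄ = 4.3200
Σ(xᵢ − x̄)² = 786.5880 ⇒ m₂ = 157.31760
Σ(xᵢ − x̄)⁴ = 324736.4688 ⇒ m₄ = 64947.29377
m₂² = 24748.82727
g2 = m₄/m₂² − 3 = 2.62426 − 3 ≈ -0.3757

-0.3757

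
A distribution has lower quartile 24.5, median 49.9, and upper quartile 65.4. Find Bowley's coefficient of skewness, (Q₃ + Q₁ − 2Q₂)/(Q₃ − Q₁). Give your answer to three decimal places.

numerator: Q₃ + Q₁ − 2Q₂ = 65.4 + 24.5 − 2×49.9 = -9.9000
denominator: Q₃ − Q₁ = 65.4 − 24.5 = 40.9000
Bowley skewness = -9.9000 / 40.9000 ≈ -0.242

-0.242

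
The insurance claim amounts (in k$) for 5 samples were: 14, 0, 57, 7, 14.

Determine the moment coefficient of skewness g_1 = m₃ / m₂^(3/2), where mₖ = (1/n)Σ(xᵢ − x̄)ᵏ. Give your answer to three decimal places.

1.243

x̄ = (14 + 0 + 57 + 7 + 14) / 5 = 18.4000
deviations (xᵢ − x̄): -4.4000, -18.4000, 38.6000, -11.4000, -4.4000
Σ(xᵢ − x̄)² = 1997.2000 ⇒ m₂ = 1997.2000/5 = 399.44000
Σ(xᵢ − x̄)³ = 49631.0400 ⇒ m₃ = 49631.0400/5 = 9926.20800
m₂^(3/2) = 399.44000^(1.5) = 7983.20588
g_1 = m₃ / m₂^(3/2) = 9926.20800 / 7983.20588 ≈ 1.243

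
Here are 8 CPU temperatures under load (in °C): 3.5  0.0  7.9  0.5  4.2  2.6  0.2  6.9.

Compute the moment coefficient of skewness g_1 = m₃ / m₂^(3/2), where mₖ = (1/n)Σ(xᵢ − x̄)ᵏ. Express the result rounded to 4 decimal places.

0.3948

x̄ = (3.5 + 0.0 + 7.9 + 0.5 + 4.2 + 2.6 + 0.2 + 6.9) / 8 = 3.2250
deviations (xᵢ − x̄): 0.2750, -3.2250, 4.6750, -2.7250, 0.9750, -0.6250, -3.0250, 3.6750
Σ(xᵢ − x̄)² = 63.7550 ⇒ m₂ = 63.7550/8 = 7.96938
Σ(xᵢ − x̄)³ = 71.0543 ⇒ m₃ = 71.0543/8 = 8.88178
m₂^(3/2) = 7.96938^(1.5) = 22.49761
g_1 = m₃ / m₂^(3/2) = 8.88178 / 22.49761 ≈ 0.3948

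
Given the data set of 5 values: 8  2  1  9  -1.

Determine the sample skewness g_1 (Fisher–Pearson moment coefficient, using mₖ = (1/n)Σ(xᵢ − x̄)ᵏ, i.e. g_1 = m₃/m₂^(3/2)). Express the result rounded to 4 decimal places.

x̄ = (8 + 2 + 1 + 9 - 1) / 5 = 3.8000
deviations (xᵢ − x̄): 4.2000, -1.8000, -2.8000, 5.2000, -4.8000
Σ(xᵢ − x̄)² = 78.8000 ⇒ m₂ = 78.8000/5 = 15.76000
Σ(xᵢ − x̄)³ = 76.3200 ⇒ m₃ = 76.3200/5 = 15.26400
m₂^(3/2) = 15.76000^(1.5) = 62.56541
g_1 = m₃ / m₂^(3/2) = 15.26400 / 62.56541 ≈ 0.2440

0.2440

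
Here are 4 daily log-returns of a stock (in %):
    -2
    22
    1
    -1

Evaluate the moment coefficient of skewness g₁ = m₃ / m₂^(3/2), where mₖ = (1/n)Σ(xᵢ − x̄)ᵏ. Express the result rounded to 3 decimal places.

x̄ = (-2 + 22 + 1 - 1) / 4 = 5.0000
deviations (xᵢ − x̄): -7.0000, 17.0000, -4.0000, -6.0000
Σ(xᵢ − x̄)² = 390.0000 ⇒ m₂ = 390.0000/4 = 97.50000
Σ(xᵢ − x̄)³ = 4290.0000 ⇒ m₃ = 4290.0000/4 = 1072.50000
m₂^(3/2) = 97.50000^(1.5) = 962.73536
g₁ = m₃ / m₂^(3/2) = 1072.50000 / 962.73536 ≈ 1.114

1.114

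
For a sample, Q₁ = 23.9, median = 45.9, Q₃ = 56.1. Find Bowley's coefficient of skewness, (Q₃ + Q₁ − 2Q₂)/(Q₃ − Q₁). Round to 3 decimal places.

numerator: Q₃ + Q₁ − 2Q₂ = 56.1 + 23.9 − 2×45.9 = -11.8000
denominator: Q₃ − Q₁ = 56.1 − 23.9 = 32.2000
Bowley skewness = -11.8000 / 32.2000 ≈ -0.366

-0.366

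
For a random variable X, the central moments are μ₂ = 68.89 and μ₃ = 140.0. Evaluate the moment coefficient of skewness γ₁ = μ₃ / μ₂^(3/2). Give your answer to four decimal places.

0.2448

σ = √μ₂ = √68.89 = 8.30000
σ³ = μ₂^(3/2) = 571.78700
γ₁ = μ₃/σ³ = 140.0 / 571.78700 ≈ 0.2448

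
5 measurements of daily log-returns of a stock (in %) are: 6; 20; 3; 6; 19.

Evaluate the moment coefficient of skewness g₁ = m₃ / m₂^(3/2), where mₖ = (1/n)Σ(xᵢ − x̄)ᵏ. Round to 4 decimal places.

x̄ = (6 + 20 + 3 + 6 + 19) / 5 = 10.8000
deviations (xᵢ − x̄): -4.8000, 9.2000, -7.8000, -4.8000, 8.2000
Σ(xᵢ − x̄)² = 258.8000 ⇒ m₂ = 258.8000/5 = 51.76000
Σ(xᵢ − x̄)³ = 634.3200 ⇒ m₃ = 634.3200/5 = 126.86400
m₂^(3/2) = 51.76000^(1.5) = 372.38433
g₁ = m₃ / m₂^(3/2) = 126.86400 / 372.38433 ≈ 0.3407

0.3407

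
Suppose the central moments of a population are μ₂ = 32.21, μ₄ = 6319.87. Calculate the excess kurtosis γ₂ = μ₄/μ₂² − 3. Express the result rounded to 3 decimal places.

3.092

μ₂² = 32.21² = 1037.48410
μ₄/μ₂² = 6319.87 / 1037.48410 = 6.09153
γ₂ = 6.09153 − 3 ≈ 3.092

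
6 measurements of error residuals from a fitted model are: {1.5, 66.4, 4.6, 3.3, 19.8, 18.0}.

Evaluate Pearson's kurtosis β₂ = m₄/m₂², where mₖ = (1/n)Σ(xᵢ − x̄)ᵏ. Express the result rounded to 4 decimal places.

3.4940

x̄ = 18.9333
Σ(xᵢ − x̄)² = 3008.4733 ⇒ m₂ = 501.41222
Σ(xᵢ − x̄)⁴ = 5270698.2014 ⇒ m₄ = 878449.70024
m₂² = 251414.21659
β₂ = m₄/m₂² = 878449.70024 / 251414.21659 ≈ 3.4940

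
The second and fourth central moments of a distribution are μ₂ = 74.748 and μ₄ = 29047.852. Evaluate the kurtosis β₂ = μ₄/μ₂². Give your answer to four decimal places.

5.1989

μ₂² = 74.748² = 5587.26350
μ₄/μ₂² = 29047.852 / 5587.26350 = 5.19894
β₂ ≈ 5.1989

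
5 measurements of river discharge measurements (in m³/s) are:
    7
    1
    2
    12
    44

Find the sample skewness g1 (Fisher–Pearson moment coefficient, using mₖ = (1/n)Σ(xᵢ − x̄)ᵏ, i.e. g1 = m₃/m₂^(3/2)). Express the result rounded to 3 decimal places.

x̄ = (7 + 1 + 2 + 12 + 44) / 5 = 13.2000
deviations (xᵢ − x̄): -6.2000, -12.2000, -11.2000, -1.2000, 30.8000
Σ(xᵢ − x̄)² = 1262.8000 ⇒ m₂ = 1262.8000/5 = 252.56000
Σ(xᵢ − x̄)³ = 25757.2800 ⇒ m₃ = 25757.2800/5 = 5151.45600
m₂^(3/2) = 252.56000^(1.5) = 4013.71797
g1 = m₃ / m₂^(3/2) = 5151.45600 / 4013.71797 ≈ 1.283

1.283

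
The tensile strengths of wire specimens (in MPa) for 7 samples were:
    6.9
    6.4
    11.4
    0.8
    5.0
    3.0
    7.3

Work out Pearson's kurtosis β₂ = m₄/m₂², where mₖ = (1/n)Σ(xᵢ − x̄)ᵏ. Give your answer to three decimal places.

x̄ = 5.8286
Σ(xᵢ − x̄)² = 68.6543 ⇒ m₂ = 9.80776
Σ(xᵢ − x̄)⁴ = 1673.5374 ⇒ m₄ = 239.07677
m₂² = 96.19206
β₂ = m₄/m₂² = 239.07677 / 96.19206 ≈ 2.485

2.485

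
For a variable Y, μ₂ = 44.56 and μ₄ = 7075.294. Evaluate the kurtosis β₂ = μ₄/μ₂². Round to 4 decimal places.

μ₂² = 44.56² = 1985.59360
μ₄/μ₂² = 7075.294 / 1985.59360 = 3.56331
β₂ ≈ 3.5633

3.5633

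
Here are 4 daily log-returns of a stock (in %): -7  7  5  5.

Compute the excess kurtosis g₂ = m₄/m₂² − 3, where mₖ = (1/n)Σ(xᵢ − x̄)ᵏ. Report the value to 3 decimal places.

-0.717

x̄ = 2.5000
Σ(xᵢ − x̄)² = 123.0000 ⇒ m₂ = 30.75000
Σ(xᵢ − x̄)⁴ = 8633.2500 ⇒ m₄ = 2158.31250
m₂² = 945.56250
g₂ = m₄/m₂² − 3 = 2.28257 − 3 ≈ -0.717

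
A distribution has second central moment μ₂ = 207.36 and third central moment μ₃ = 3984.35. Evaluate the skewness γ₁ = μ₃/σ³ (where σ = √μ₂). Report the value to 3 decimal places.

1.334

σ = √μ₂ = √207.36 = 14.40000
σ³ = μ₂^(3/2) = 2985.98400
γ₁ = μ₃/σ³ = 3984.35 / 2985.98400 ≈ 1.334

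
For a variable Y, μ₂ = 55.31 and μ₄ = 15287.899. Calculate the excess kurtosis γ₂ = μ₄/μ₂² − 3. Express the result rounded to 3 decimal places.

μ₂² = 55.31² = 3059.19610
μ₄/μ₂² = 15287.899 / 3059.19610 = 4.99736
γ₂ = 4.99736 − 3 ≈ 1.997

1.997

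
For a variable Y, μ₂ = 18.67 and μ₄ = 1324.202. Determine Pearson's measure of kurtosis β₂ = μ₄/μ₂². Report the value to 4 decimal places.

3.7990

μ₂² = 18.67² = 348.56890
μ₄/μ₂² = 1324.202 / 348.56890 = 3.79897
β₂ ≈ 3.7990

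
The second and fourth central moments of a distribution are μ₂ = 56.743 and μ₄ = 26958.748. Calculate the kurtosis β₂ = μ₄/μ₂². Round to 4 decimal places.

8.3729

μ₂² = 56.743² = 3219.76805
μ₄/μ₂² = 26958.748 / 3219.76805 = 8.37289
β₂ ≈ 8.3729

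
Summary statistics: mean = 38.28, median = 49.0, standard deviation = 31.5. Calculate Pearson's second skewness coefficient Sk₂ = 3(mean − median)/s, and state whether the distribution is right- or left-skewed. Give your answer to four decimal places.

-1.0210, left-skewed

Sk₂ = 3(38.28 − 49.0) / 31.5 = 3 × -10.7200 / 31.5
    = -32.1600 / 31.5 ≈ -1.0210
Sk₂ < 0 ⇒ mean < median ⇒ left-skewed (negative skew).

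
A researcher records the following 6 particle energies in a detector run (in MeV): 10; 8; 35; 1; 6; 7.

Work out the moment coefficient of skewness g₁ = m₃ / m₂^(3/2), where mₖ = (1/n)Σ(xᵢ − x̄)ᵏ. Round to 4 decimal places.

1.5305

x̄ = (10 + 8 + 35 + 1 + 6 + 7) / 6 = 11.1667
deviations (xᵢ − x̄): -1.1667, -3.1667, 23.8333, -10.1667, -5.1667, -4.1667
Σ(xᵢ − x̄)² = 726.8333 ⇒ m₂ = 726.8333/6 = 121.13889
Σ(xᵢ − x̄)³ = 12243.5556 ⇒ m₃ = 12243.5556/6 = 2040.59259
m₂^(3/2) = 121.13889^(1.5) = 1333.29232
g₁ = m₃ / m₂^(3/2) = 2040.59259 / 1333.29232 ≈ 1.5305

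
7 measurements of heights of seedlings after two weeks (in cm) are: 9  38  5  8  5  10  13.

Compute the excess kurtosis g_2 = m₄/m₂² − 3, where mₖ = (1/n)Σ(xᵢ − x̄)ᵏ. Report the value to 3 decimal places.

1.632

x̄ = 12.5714
Σ(xᵢ − x̄)² = 801.7143 ⇒ m₂ = 114.53061
Σ(xᵢ − x̄)⁴ = 425323.2303 ⇒ m₄ = 60760.46147
m₂² = 13117.26114
g_2 = m₄/m₂² − 3 = 4.63210 − 3 ≈ 1.632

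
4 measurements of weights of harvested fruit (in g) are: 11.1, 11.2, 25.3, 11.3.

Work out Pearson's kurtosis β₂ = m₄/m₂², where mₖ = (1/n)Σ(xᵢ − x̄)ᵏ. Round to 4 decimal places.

x̄ = 14.7250
Σ(xᵢ − x̄)² = 149.1275 ⇒ m₂ = 37.28188
Σ(xᵢ − x̄)⁴ = 12970.7684 ⇒ m₄ = 3242.69211
m₂² = 1389.93820
β₂ = m₄/m₂² = 3242.69211 / 1389.93820 ≈ 2.3330

2.3330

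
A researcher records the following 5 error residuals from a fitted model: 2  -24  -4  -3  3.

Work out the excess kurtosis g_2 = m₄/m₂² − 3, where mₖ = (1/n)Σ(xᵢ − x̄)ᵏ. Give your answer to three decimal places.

x̄ = -5.2000
Σ(xᵢ − x̄)² = 478.8000 ⇒ m₂ = 95.76000
Σ(xᵢ − x̄)⁴ = 132153.9360 ⇒ m₄ = 26430.78720
m₂² = 9169.97760
g_2 = m₄/m₂² − 3 = 2.88232 − 3 ≈ -0.118

-0.118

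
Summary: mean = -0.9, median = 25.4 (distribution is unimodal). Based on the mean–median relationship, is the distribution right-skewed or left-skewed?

left-skewed

mean − median = -0.9 − 25.4 = -26.3
mean < median ⇒ the longer tail is on the left ⇒ left-skewed (negatively skewed).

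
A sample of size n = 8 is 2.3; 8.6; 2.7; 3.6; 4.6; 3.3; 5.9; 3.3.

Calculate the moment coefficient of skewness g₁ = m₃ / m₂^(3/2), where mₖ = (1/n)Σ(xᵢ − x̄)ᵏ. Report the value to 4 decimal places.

1.1992

x̄ = (2.3 + 8.6 + 2.7 + 3.6 + 4.6 + 3.3 + 5.9 + 3.3) / 8 = 4.2875
deviations (xᵢ − x̄): -1.9875, 4.3125, -1.5875, -0.6875, 0.3125, -0.9875, 1.6125, -0.9875
Σ(xᵢ − x̄)² = 30.1888 ⇒ m₂ = 30.1888/8 = 3.77359
Σ(xᵢ − x̄)³ = 70.3231 ⇒ m₃ = 70.3231/8 = 8.79039
m₂^(3/2) = 3.77359^(1.5) = 7.33049
g₁ = m₃ / m₂^(3/2) = 8.79039 / 7.33049 ≈ 1.1992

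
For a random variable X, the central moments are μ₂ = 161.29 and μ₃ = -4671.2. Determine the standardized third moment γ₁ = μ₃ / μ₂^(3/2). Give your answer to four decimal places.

σ = √μ₂ = √161.29 = 12.70000
σ³ = μ₂^(3/2) = 2048.38300
γ₁ = μ₃/σ³ = -4671.2 / 2048.38300 ≈ -2.2804

-2.2804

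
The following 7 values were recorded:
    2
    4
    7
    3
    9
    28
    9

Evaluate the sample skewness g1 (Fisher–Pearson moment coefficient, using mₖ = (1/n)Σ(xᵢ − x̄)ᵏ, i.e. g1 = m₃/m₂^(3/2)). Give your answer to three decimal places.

x̄ = (2 + 4 + 7 + 3 + 9 + 28 + 9) / 7 = 8.8571
deviations (xᵢ − x̄): -6.8571, -4.8571, -1.8571, -5.8571, 0.1429, 19.1429, 0.1429
Σ(xᵢ − x̄)² = 474.8571 ⇒ m₂ = 474.8571/7 = 67.83673
Σ(xᵢ − x̄)³ = 6370.5306 ⇒ m₃ = 6370.5306/7 = 910.07580
m₂^(3/2) = 67.83673^(1.5) = 558.72410
g1 = m₃ / m₂^(3/2) = 910.07580 / 558.72410 ≈ 1.629

1.629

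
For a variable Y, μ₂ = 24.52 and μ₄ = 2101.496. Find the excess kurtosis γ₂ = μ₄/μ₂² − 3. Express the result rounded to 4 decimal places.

μ₂² = 24.52² = 601.23040
μ₄/μ₂² = 2101.496 / 601.23040 = 3.49533
γ₂ = 3.49533 − 3 ≈ 0.4953

0.4953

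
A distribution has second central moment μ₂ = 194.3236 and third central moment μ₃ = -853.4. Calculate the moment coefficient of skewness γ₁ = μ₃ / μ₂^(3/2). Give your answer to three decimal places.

σ = √μ₂ = √194.3236 = 13.94000
σ³ = μ₂^(3/2) = 2708.87098
γ₁ = μ₃/σ³ = -853.4 / 2708.87098 ≈ -0.315

-0.315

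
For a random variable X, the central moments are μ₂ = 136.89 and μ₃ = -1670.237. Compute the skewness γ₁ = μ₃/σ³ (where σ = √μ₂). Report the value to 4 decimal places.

σ = √μ₂ = √136.89 = 11.70000
σ³ = μ₂^(3/2) = 1601.61300
γ₁ = μ₃/σ³ = -1670.237 / 1601.61300 ≈ -1.0428

-1.0428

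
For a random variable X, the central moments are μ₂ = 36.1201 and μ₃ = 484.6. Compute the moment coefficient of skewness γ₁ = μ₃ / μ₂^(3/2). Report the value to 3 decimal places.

σ = √μ₂ = √36.1201 = 6.01000
σ³ = μ₂^(3/2) = 217.08180
γ₁ = μ₃/σ³ = 484.6 / 217.08180 ≈ 2.232

2.232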